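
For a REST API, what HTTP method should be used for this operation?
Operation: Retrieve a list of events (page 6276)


GET = read, POST = create, PUT = update/replace, DELETE = remove
This operation is a read.
GET


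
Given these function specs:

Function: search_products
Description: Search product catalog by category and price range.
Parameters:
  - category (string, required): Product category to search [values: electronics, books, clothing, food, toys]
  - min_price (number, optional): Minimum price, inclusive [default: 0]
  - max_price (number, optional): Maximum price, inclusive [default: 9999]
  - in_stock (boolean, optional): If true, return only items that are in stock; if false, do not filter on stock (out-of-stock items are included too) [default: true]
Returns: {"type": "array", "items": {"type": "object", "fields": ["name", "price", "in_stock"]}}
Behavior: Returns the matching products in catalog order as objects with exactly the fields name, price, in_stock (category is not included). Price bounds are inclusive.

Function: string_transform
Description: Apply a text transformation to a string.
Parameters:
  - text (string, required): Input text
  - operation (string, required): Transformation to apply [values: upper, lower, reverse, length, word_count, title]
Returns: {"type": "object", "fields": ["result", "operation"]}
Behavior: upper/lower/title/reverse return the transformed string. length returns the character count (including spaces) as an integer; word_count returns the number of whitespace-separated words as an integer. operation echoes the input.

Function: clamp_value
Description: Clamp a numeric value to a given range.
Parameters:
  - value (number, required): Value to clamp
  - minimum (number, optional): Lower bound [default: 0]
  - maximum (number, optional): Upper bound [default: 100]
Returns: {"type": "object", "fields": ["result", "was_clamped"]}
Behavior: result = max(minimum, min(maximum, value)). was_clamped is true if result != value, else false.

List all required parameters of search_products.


Parameters of search_products and their required/optional flag:
  category: required
  min_price: optional
  max_price: optional
  in_stock: optional
category


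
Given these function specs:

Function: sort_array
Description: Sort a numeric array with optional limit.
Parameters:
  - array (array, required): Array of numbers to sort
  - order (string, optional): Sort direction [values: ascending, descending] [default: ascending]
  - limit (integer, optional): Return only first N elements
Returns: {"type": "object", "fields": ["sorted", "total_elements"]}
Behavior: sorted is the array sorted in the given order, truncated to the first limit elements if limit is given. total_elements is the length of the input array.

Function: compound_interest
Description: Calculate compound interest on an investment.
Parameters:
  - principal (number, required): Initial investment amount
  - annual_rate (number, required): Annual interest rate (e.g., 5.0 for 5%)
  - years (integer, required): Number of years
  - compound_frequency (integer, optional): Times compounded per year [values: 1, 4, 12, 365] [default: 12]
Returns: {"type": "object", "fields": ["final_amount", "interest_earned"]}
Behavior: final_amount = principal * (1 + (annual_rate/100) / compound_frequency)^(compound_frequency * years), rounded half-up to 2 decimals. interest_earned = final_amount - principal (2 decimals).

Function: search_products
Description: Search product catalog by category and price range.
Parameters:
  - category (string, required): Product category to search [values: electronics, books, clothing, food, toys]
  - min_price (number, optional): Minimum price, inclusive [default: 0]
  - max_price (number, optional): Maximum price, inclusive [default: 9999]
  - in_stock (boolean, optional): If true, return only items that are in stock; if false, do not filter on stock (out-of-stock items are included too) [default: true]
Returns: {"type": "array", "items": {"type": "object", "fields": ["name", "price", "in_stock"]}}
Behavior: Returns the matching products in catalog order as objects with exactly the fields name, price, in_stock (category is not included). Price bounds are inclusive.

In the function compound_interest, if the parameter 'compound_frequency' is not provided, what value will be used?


The compound_interest spec declares:
  - compound_frequency (integer, optional): Times compounded per year [values: 1, 4, 12, 365] [default: 12]
Default:
12


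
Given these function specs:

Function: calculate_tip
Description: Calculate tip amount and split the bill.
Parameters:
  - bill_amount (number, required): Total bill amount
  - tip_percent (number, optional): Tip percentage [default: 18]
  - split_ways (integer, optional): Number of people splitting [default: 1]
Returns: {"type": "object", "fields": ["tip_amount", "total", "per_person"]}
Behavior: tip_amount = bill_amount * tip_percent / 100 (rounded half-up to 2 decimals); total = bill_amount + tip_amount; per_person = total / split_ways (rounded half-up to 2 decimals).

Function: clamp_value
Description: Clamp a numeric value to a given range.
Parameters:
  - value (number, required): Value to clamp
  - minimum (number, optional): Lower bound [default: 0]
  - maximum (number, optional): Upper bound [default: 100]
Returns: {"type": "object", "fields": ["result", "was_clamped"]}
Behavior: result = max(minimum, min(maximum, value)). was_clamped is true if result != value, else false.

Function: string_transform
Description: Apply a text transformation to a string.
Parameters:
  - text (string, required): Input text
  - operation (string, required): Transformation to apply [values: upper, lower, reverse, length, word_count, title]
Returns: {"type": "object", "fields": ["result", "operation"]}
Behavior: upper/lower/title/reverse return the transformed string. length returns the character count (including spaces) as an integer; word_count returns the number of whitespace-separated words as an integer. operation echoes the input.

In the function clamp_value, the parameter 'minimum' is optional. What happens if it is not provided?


The clamp_value spec declares:
  - minimum (number, optional): Lower bound [default: 0]
It defaults to 0


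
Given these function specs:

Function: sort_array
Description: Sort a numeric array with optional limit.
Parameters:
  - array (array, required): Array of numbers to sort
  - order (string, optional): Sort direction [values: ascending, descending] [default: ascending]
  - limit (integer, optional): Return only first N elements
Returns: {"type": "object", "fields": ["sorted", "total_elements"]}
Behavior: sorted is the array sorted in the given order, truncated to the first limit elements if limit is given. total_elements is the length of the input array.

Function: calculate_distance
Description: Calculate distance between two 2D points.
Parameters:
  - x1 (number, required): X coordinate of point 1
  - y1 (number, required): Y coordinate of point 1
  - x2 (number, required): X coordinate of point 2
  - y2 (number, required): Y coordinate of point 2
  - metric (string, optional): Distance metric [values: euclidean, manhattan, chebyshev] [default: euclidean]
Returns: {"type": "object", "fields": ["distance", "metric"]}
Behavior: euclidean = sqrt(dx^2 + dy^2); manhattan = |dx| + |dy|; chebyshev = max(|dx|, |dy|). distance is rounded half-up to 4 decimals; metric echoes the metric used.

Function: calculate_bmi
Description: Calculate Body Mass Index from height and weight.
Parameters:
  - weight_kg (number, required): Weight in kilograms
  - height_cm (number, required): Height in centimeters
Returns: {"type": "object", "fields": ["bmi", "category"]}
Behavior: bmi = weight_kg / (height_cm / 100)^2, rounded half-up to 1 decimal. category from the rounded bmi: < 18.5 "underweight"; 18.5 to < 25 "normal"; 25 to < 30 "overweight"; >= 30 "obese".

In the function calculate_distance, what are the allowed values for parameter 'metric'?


The calculate_distance spec declares:
  - metric (string, optional): Distance metric [values: euclidean, manhattan, chebyshev] [default: euclidean]
Allowed values:
euclidean, manhattan, chebyshev


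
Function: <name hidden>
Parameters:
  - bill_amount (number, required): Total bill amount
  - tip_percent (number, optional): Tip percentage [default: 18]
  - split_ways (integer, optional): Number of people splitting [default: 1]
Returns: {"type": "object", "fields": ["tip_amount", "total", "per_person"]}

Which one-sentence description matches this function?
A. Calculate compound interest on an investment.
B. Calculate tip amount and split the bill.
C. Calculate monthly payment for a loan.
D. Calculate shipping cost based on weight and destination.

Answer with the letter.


Parameters bill_amount, tip_percent, split_ways and return ["tip_amount", "total", "per_person"] fit: Calculate tip amount and split the bill.
B


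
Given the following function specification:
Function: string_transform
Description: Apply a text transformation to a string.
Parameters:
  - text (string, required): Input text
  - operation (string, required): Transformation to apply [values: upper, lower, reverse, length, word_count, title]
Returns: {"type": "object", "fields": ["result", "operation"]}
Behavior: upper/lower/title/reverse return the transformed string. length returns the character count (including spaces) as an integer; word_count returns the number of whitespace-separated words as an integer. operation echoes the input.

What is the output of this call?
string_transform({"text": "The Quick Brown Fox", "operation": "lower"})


lower('The Quick Brown Fox') = 'the quick brown fox'
Output:
{"result": "the quick brown fox", "operation": "lower"}


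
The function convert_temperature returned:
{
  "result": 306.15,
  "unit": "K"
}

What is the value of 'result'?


306.15


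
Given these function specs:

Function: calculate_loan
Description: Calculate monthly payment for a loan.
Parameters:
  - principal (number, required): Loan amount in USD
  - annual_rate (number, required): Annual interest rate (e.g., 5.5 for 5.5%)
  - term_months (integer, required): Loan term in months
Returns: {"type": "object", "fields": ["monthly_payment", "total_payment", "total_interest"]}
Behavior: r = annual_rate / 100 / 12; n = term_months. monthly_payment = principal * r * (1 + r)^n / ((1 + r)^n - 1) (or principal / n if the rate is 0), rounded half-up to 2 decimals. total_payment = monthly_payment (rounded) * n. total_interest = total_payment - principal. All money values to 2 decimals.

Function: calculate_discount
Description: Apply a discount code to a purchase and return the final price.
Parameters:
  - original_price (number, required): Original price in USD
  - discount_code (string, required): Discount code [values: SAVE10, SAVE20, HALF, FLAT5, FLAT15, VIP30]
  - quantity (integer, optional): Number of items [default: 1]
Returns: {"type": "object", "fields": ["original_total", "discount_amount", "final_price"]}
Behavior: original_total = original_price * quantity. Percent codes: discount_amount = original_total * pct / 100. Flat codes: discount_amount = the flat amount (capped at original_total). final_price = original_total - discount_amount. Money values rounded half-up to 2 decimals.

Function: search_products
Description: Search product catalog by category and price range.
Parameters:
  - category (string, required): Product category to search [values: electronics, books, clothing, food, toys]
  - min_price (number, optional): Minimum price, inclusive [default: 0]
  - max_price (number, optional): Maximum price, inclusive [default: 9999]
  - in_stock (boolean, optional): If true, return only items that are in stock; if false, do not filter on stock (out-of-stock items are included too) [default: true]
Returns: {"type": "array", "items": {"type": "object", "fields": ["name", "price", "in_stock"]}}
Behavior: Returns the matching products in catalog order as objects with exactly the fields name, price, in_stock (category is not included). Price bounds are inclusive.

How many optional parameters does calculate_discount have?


Parameters of calculate_discount: original_price (required), discount_code (required), quantity (optional)
Optional count:
1


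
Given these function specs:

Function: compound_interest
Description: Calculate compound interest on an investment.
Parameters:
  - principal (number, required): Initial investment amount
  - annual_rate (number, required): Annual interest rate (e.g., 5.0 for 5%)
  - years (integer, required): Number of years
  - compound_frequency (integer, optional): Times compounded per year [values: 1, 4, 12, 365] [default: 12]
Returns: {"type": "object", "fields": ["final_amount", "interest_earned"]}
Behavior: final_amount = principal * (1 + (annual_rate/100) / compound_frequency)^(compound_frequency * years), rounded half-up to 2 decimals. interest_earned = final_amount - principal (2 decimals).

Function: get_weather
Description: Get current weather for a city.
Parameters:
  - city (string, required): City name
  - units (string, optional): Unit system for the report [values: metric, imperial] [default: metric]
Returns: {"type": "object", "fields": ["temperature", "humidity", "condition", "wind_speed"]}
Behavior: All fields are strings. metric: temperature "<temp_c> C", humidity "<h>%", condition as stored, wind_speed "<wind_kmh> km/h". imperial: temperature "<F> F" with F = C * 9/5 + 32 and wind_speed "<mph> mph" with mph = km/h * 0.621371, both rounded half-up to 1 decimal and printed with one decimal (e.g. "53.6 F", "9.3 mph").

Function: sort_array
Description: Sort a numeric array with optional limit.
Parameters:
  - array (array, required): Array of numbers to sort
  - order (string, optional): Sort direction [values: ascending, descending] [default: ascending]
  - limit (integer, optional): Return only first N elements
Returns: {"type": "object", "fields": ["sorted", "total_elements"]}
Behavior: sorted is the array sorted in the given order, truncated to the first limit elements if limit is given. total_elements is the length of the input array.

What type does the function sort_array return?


The sort_array spec declares Returns: {"type": "object", "fields": ["sorted", "total_elements"]}
Type:
object


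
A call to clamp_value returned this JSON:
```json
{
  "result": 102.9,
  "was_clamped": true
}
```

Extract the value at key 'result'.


102.9


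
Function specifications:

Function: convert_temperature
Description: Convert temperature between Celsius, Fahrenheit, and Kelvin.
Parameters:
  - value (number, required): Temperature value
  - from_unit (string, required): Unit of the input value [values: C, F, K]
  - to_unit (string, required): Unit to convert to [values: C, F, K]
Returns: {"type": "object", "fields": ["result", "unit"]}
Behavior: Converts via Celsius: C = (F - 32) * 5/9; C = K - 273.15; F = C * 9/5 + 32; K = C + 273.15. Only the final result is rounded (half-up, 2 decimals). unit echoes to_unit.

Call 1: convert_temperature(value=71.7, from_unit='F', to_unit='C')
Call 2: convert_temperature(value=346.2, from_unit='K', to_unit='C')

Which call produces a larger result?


Call 1:
  To C: (71.7 - 32) * 5/9 = 22.055556
  Target is C: 22.055556
  Round to 2 decimals: 22.06
  -> 22.06 C
Call 2:
  To C: 346.2 - 273.15 = 73.05
  Target is C: 73.05
  Round to 2 decimals: 73.05
  -> 73.05 C
Call 2 (73.05 C)


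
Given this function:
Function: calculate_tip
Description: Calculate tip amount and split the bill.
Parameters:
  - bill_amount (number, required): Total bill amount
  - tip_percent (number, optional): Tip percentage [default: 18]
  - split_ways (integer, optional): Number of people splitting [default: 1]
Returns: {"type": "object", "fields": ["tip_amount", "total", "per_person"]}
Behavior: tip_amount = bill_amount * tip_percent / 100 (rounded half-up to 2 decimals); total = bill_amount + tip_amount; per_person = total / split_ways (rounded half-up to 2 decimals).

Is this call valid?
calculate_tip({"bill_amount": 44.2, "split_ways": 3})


Checking all required parameters present and types match... All valid.
Valid


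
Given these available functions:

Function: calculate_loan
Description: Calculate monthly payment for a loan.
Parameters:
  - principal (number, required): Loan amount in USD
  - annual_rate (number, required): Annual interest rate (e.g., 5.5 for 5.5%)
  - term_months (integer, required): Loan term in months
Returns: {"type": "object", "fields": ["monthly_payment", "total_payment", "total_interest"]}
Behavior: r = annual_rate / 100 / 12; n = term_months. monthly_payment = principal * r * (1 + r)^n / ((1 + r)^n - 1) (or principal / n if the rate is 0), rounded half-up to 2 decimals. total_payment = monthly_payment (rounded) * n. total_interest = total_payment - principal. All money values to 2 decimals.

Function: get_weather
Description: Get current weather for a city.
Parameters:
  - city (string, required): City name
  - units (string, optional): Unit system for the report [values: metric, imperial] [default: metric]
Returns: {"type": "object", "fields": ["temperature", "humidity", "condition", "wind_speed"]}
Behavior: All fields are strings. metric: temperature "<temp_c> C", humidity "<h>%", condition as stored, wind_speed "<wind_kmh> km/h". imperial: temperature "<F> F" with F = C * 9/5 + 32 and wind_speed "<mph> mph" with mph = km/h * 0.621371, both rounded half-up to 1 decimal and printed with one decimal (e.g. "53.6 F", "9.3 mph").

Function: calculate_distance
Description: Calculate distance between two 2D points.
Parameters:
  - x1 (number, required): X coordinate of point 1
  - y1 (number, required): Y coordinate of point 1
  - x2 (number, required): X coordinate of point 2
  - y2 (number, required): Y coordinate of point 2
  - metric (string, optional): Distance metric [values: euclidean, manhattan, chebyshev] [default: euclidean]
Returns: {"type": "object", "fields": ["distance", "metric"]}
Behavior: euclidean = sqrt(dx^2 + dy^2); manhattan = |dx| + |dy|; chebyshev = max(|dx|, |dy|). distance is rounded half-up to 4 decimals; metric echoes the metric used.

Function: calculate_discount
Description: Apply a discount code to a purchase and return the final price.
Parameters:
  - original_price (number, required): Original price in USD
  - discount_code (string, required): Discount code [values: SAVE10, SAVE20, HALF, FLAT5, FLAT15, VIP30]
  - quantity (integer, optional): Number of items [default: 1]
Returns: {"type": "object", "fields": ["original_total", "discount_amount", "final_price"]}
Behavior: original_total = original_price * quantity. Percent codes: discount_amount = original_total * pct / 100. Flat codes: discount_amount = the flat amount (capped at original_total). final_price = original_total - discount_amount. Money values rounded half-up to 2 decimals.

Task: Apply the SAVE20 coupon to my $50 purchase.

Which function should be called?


The task needs a function whose description is: Apply a discount code to a purchase and return the final price.
calculate_discount


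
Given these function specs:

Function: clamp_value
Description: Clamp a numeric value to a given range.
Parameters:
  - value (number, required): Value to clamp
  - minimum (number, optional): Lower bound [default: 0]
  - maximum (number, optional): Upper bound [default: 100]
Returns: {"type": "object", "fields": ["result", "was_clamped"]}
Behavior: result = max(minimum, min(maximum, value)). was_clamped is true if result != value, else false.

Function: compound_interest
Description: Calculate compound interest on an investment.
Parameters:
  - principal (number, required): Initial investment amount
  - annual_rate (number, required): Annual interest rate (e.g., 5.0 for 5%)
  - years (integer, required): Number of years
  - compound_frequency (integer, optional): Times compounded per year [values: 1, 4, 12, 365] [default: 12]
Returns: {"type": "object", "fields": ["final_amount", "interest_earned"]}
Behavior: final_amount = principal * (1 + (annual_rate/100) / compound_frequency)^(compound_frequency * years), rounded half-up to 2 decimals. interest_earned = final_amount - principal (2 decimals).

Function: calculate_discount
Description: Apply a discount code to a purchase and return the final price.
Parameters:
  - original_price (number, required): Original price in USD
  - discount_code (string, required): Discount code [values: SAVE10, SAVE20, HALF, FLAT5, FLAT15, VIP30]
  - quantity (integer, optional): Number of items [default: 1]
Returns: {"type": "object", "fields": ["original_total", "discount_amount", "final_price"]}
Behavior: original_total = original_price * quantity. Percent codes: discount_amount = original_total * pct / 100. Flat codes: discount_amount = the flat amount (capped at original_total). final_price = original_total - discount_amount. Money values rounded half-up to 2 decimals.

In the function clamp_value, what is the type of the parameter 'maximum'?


The clamp_value spec declares:
  - maximum (number, optional): Upper bound [default: 100]
Type:
number


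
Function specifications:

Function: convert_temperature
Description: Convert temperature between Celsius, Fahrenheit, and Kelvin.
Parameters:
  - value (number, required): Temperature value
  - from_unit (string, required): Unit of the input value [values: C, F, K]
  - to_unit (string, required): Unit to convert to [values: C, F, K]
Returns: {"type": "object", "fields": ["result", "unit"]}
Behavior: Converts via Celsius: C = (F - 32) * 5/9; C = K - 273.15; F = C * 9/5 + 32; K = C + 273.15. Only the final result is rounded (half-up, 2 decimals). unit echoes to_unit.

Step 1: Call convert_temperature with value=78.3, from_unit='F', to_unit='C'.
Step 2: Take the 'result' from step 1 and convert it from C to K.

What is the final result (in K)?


Step 1: convert_temperature(value=78.3, from_unit=F, to_unit=C)
  To C: (78.3 - 32) * 5/9 = 25.722222
  Target is C: 25.722222
  Round to 2 decimals: 25.72
  -> result = 25.72 C
Step 2: convert_temperature(value=25.72, from_unit=C, to_unit=K)
  Input already in C: 25.72
  To K: 25.72 + 273.15 = 298.87
  Round to 2 decimals: 298.87
  -> result = 298.87 K
298.87 K


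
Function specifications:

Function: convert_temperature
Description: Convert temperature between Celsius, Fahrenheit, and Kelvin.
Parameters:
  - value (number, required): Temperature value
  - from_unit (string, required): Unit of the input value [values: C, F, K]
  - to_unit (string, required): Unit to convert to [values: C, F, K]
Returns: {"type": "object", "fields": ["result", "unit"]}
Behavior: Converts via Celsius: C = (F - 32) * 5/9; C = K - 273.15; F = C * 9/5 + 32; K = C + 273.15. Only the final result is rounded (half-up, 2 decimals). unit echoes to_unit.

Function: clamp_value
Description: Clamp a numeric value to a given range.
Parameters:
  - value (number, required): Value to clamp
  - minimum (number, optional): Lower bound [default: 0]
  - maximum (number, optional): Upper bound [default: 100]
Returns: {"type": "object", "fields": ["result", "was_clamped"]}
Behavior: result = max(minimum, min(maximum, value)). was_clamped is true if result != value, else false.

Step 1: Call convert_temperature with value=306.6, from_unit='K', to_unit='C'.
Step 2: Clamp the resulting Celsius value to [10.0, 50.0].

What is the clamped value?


Step 1: convert_temperature(value=306.6, from_unit=K, to_unit=C)
  To C: 306.6 - 273.15 = 33.45
  Target is C: 33.45
  Round to 2 decimals: 33.45
  -> result = 33.45 C
Step 2: clamp_value(value=33.45, minimum=10.0, maximum=50.0)
  result = max(10.0, min(50.0, 33.45)) = max(10.0, 33.45) = 33.45
  was_clamped = (33.45 != 33.45) = false
  -> result = 33.45
33.45


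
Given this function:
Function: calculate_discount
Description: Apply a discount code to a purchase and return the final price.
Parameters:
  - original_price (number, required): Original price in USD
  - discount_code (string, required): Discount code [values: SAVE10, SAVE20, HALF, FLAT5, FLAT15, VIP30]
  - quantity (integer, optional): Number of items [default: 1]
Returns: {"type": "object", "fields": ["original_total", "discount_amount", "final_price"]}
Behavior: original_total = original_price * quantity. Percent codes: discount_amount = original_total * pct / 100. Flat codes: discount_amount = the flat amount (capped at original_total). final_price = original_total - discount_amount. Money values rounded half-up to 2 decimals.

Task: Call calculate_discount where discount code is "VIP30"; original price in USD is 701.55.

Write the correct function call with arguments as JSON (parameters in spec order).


Mapping each described value to its parameter name:
  'Discount code' -> discount_code = "VIP30"
  'Original price in USD' -> original_price = 701.55
calculate_discount({"original_price": 701.55, "discount_code": "VIP30"})


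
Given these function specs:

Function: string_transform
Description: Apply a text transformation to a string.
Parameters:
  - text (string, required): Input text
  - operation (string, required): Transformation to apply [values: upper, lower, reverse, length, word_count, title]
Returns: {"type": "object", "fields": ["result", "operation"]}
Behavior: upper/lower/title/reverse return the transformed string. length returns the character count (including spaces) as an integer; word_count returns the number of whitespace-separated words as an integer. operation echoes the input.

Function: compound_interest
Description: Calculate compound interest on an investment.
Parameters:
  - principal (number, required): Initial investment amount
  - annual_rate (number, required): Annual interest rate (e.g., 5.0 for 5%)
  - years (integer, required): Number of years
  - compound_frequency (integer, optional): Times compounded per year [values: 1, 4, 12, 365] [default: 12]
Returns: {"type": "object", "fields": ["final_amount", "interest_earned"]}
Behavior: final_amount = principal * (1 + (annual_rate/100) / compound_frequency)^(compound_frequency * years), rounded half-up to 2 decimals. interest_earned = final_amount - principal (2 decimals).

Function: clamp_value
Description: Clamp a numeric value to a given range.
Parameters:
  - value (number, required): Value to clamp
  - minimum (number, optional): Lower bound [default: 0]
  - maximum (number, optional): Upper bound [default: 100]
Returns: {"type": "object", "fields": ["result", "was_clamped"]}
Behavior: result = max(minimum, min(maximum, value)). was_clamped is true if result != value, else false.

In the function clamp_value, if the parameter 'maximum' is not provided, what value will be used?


The clamp_value spec declares:
  - maximum (number, optional): Upper bound [default: 100]
Default:
100


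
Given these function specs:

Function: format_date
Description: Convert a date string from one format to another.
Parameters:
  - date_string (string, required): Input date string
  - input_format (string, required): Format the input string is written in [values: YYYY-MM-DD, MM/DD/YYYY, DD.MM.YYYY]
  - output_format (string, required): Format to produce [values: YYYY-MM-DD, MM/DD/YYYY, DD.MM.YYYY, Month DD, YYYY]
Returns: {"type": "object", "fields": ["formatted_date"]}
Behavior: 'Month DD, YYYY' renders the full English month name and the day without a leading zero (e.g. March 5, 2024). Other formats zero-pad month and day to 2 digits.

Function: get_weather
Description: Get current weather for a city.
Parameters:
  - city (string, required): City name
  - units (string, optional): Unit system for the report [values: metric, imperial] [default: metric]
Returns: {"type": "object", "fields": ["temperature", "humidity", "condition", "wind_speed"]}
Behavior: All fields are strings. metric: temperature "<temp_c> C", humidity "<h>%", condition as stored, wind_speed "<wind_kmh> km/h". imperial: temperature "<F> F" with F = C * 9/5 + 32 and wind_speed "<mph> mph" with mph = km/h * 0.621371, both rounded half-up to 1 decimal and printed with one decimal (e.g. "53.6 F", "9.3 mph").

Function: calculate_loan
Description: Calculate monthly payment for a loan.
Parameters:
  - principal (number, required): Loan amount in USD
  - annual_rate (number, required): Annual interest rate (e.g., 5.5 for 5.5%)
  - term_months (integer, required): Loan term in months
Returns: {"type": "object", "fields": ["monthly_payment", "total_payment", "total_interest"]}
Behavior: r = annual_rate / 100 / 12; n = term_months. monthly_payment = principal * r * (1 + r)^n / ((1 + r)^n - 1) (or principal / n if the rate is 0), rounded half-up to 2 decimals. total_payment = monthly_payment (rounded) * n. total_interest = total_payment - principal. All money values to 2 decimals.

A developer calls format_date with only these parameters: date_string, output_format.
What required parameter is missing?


Required parameters: date_string, input_format, output_format
Provided: date_string, output_format
Missing: input_format
input_format


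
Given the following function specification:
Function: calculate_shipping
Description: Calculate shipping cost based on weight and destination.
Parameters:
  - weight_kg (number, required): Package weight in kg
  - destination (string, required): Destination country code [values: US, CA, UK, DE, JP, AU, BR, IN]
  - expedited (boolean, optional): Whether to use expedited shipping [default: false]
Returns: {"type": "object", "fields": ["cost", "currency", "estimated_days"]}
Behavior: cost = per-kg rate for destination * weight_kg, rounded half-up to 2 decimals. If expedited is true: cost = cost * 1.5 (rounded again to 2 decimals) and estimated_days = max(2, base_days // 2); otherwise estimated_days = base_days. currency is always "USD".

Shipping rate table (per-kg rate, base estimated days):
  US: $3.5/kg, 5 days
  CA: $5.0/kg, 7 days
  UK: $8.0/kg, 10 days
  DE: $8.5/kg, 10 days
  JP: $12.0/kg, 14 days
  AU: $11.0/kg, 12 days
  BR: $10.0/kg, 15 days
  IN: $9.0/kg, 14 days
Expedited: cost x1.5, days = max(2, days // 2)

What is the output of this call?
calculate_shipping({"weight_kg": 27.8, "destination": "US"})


Defaults applied: expedited=false
Rate for US: $3.5/kg, base 5 days
cost = 3.5 * 27.8 = 97.3 -> 97.30
expedited not set/false: estimated_days = 5
Output:
{"cost": 97.3, "currency": "USD", "estimated_days": 5}


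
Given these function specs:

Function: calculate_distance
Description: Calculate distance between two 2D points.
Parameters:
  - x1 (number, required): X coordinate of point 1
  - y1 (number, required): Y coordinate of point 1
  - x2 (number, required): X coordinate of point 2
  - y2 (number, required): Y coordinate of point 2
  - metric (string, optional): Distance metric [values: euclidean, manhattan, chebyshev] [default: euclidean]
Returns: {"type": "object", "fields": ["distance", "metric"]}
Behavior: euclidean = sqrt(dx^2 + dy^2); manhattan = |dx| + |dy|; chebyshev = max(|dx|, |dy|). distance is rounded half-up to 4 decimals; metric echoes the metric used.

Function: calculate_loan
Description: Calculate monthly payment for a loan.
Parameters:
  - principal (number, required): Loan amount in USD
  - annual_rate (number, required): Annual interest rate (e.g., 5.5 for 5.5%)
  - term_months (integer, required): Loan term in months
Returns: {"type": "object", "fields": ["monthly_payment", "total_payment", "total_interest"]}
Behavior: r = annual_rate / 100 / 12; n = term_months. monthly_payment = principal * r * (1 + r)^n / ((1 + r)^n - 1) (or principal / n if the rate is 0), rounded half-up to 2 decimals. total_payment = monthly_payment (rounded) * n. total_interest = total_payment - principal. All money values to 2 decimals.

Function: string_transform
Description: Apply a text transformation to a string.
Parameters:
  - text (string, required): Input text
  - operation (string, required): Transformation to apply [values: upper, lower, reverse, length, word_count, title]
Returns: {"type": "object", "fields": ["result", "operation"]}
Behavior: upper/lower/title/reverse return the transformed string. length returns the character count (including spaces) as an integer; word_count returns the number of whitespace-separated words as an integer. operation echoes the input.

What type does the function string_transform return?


The string_transform spec declares Returns: {"type": "object", "fields": ["result", "operation"]}
Type:
object


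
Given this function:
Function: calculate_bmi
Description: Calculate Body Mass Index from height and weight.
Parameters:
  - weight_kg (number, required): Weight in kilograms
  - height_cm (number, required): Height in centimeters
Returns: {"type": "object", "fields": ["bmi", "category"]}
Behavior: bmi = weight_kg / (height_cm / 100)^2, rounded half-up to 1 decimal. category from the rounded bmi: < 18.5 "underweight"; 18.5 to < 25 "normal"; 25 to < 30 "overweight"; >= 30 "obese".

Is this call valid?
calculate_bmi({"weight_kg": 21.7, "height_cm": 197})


Checking all required parameters present and types match... All valid.
Valid


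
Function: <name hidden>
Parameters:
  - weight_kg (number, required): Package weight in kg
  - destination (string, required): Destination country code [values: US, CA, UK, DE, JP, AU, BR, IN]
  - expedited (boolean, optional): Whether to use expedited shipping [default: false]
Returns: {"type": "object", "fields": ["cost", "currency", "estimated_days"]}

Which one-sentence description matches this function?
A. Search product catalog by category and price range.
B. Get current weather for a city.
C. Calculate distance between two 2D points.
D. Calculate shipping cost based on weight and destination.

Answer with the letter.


Parameters weight_kg, destination, expedited and return ["cost", "currency", "estimated_days"] fit: Calculate shipping cost based on weight and destination.
D


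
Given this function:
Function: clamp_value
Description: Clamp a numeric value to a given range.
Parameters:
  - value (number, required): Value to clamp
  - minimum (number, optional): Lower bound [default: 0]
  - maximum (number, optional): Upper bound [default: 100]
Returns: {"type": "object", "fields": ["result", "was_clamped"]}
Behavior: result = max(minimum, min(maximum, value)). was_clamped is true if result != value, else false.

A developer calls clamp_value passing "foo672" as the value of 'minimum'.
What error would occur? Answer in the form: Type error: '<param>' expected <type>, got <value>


Spec: 'minimum' is declared as number; "foo672" is a string.
Type error: 'minimum' expected number, got "foo672"


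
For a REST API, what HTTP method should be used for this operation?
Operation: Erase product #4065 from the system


GET = read, POST = create, PUT = update/replace, DELETE = remove
This operation is a removal.
DELETE


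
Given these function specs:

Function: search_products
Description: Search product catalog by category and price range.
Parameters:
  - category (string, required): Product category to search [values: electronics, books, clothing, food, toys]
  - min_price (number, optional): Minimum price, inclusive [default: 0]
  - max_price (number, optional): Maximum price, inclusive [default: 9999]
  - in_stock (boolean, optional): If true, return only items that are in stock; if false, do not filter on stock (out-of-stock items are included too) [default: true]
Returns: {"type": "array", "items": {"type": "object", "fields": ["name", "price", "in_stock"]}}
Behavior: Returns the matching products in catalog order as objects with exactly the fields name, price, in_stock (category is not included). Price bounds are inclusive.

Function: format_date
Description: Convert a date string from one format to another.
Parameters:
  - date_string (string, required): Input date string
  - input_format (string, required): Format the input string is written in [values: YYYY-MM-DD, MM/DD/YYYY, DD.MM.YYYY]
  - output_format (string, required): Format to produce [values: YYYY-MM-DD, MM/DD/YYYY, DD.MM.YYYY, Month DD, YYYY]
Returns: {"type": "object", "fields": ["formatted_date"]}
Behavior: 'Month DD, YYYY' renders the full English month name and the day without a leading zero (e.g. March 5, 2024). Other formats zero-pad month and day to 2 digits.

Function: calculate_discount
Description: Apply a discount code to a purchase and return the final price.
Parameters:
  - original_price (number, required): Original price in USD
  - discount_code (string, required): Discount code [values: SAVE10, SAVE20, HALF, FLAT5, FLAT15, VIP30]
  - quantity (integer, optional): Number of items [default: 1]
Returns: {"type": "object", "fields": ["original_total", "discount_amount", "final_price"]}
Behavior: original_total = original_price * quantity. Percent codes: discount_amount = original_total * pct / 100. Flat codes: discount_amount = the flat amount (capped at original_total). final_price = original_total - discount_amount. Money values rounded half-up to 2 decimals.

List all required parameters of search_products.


Parameters of search_products and their required/optional flag:
  category: required
  min_price: optional
  max_price: optional
  in_stock: optional
category


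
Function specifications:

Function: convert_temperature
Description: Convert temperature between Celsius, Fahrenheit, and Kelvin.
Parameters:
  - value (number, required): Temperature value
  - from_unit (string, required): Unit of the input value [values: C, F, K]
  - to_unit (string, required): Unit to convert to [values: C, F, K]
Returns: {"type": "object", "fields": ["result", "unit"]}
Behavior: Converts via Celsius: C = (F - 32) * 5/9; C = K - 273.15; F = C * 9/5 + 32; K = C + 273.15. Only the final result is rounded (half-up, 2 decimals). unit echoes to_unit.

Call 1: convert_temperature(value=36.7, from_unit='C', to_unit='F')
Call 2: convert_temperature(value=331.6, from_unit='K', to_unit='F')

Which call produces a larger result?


Call 1:
  Input already in C: 36.7
  To F: 36.7 * 9/5 + 32 = 98.06
  Round to 2 decimals: 98.06
  -> 98.06 F
Call 2:
  To C: 331.6 - 273.15 = 58.45
  To F: 58.45 * 9/5 + 32 = 137.21
  Round to 2 decimals: 137.21
  -> 137.21 F
Call 2 (137.21 F)


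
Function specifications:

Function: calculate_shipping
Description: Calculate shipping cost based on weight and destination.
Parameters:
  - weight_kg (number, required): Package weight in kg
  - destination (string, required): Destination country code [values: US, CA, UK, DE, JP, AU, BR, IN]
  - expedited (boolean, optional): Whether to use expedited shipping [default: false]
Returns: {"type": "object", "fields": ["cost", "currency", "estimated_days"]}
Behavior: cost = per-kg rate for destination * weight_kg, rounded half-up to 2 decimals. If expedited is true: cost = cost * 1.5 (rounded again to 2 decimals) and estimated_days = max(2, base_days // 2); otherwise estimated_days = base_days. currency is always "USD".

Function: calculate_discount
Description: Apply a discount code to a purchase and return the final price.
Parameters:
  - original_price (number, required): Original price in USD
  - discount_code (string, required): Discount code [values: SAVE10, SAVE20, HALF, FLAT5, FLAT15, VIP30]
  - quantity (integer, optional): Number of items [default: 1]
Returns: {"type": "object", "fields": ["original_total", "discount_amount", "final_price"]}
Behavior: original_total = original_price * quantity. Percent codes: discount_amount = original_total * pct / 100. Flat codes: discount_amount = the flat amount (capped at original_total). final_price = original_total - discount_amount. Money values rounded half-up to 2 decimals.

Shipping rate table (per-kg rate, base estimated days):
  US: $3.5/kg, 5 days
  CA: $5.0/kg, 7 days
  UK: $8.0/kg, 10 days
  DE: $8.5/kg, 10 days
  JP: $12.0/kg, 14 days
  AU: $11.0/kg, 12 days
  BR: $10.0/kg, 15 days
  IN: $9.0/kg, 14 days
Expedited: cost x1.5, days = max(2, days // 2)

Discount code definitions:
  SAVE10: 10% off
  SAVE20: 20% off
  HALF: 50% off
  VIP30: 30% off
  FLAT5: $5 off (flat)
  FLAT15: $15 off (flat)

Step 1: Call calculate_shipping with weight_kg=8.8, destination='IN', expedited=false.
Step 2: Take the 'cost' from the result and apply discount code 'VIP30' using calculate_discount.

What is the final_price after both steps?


Step 1: calculate_shipping(weight_kg=8.8, destination=IN, expedited=false)
  Rate for IN: $9.0/kg, base 14 days
  cost = 9.0 * 8.8 = 79.2 -> 79.20
  expedited not set/false: estimated_days = 14
  -> cost = 79.20 USD
Step 2: calculate_discount(original_price=79.2, discount_code=VIP30, quantity=1)
  original_total = 79.2 * 1 = 79.20
  VIP30 = 30% off: discount_amount = 79.20 * 30/100 = 23.76 -> 23.76
  final_price = 79.20 - 23.76 = 55.44
  -> final_price = 55.44
$55.44
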